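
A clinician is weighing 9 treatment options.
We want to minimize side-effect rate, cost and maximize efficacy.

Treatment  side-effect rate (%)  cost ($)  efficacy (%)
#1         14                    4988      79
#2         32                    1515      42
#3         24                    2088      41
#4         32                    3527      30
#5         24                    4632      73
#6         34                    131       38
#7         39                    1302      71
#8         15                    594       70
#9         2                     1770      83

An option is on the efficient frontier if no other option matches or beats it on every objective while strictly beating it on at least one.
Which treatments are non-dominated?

#1: dominated by #9 (side-effect rate 2≤14, cost 1770≤4988, efficacy 83≥79).
#2: dominated by #8 (side-effect rate 15≤32, cost 594≤1515, efficacy 70≥42).
#3: dominated by #8 (side-effect rate 15≤24, cost 594≤2088, efficacy 70≥41).
#4: dominated by #2 (side-effect rate 32≤32, cost 1515≤3527, efficacy 42≥30).
#5: dominated by #9 (side-effect rate 2≤24, cost 1770≤4632, efficacy 83≥73).
#6: not dominated (best cost).
#7: not dominated.
#8: not dominated.
#9: not dominated (best side-effect rate).

#6, #7, #8, #9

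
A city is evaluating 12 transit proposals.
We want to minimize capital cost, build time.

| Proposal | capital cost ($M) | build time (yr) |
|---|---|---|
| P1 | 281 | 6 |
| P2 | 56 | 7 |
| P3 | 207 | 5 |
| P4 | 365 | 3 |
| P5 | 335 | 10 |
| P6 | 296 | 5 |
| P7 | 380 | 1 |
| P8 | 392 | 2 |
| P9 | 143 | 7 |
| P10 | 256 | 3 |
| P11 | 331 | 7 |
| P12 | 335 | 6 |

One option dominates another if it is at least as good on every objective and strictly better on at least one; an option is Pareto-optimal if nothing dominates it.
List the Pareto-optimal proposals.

P1: dominated by P3 (capital cost 207≤281, build time 5≤6).
P2: not dominated (best capital cost).
P3: not dominated.
P4: dominated by P10 (capital cost 256≤365, build time 3≤3).
P5: dominated by P1 (capital cost 281≤335, build time 6≤10).
P6: dominated by P3 (capital cost 207≤296, build time 5≤5).
P7: not dominated (best build time).
P8: dominated by P7 (capital cost 380≤392, build time 1≤2).
P9: dominated by P2 (capital cost 56≤143, build time 7≤7).
P10: not dominated.
P11: dominated by P1 (capital cost 281≤331, build time 6≤7).
P12: dominated by P1 (capital cost 281≤335, build time 6≤6).

P2, P3, P7, P10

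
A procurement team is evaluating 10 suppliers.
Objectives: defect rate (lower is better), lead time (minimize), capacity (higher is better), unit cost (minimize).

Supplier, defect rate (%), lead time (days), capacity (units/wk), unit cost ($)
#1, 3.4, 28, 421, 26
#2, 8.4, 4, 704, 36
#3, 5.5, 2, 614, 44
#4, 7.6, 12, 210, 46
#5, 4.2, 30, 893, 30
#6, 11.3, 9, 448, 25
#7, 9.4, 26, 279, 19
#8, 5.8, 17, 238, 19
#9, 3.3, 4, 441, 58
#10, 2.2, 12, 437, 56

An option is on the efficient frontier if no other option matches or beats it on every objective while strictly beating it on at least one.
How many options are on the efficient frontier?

9

#1: not dominated.
#2: not dominated.
#3: not dominated (best lead time).
#4: dominated by #3 (defect rate 5.5≤7.6, lead time 2≤12, capacity 614≥210, unit cost 44≤46).
#5: not dominated (best capacity).
#6: not dominated.
#7: not dominated.
#8: not dominated.
#9: not dominated.
#10: not dominated (best defect rate).
Pareto-optimal: #1, #2, #3, #5, #6, #7, #8, #9, #10 → 9.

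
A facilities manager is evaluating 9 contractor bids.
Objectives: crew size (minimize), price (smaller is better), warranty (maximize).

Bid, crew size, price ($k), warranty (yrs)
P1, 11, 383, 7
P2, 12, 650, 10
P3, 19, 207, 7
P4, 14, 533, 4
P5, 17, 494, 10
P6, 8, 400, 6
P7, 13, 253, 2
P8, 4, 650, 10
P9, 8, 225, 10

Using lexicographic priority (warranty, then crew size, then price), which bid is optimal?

P8

First maximize warranty: best is 10, kept {P2, P5, P8, P9}.
Then minimize crew size: best is 4, kept {P8}.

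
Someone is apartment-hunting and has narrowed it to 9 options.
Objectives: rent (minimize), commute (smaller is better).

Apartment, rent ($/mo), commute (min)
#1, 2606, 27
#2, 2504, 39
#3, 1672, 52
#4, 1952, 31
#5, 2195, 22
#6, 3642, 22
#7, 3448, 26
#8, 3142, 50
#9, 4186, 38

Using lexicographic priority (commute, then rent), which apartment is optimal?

First minimize commute: best is 22, kept {#5, #6}.
Then minimize rent: best is 2195, kept {#5}.

#5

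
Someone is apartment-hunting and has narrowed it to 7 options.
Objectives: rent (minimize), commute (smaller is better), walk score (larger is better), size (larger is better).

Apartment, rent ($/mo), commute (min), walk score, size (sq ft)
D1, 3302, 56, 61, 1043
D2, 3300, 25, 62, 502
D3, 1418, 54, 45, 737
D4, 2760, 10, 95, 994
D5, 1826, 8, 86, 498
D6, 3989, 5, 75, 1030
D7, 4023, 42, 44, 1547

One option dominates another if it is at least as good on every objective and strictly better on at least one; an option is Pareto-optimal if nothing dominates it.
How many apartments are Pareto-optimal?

6

D1: not dominated.
D2: dominated by D4 (rent 2760≤3300, commute 10≤25, walk score 95≥62, size 994≥502).
D3: not dominated (best rent).
D4: not dominated (best walk score).
D5: not dominated.
D6: not dominated (best commute).
D7: not dominated (best size).
Pareto-optimal: D1, D3, D4, D5, D6, D7 → 6.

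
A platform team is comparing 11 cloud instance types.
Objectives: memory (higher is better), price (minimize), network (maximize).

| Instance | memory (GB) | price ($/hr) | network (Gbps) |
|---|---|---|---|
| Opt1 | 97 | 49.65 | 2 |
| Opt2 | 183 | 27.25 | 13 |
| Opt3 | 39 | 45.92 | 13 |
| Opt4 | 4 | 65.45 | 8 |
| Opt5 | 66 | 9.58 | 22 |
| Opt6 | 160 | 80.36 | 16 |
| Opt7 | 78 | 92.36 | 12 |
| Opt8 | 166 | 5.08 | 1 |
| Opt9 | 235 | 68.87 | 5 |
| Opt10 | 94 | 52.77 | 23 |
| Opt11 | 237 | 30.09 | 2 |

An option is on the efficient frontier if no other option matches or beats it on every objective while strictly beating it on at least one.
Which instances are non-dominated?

Opt2, Opt5, Opt6, Opt8, Opt9, Opt10, Opt11

Opt1: dominated by Opt2 (memory 183≥97, price 27.25≤49.65, network 13≥2).
Opt2: not dominated.
Opt3: dominated by Opt2 (memory 183≥39, price 27.25≤45.92, network 13≥13).
Opt4: dominated by Opt2 (memory 183≥4, price 27.25≤65.45, network 13≥8).
Opt5: not dominated.
Opt6: not dominated.
Opt7: dominated by Opt2 (memory 183≥78, price 27.25≤92.36, network 13≥12).
Opt8: not dominated (best price).
Opt9: not dominated.
Opt10: not dominated (best network).
Opt11: not dominated (best memory).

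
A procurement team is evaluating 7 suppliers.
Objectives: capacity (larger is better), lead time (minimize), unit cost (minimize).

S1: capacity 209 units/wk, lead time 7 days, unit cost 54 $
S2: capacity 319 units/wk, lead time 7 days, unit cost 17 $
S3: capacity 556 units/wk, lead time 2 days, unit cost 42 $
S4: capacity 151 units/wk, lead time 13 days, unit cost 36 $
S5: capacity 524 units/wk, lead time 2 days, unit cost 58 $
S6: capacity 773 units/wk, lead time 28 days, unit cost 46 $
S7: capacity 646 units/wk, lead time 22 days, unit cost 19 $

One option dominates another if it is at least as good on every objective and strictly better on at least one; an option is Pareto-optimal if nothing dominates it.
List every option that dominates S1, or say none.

S2: capacity 319≥209, lead time 7≤7, unit cost 17≤54 — dominates S1.
S3: capacity 556≥209, lead time 2≤7, unit cost 42≤54 — dominates S1.
Others (S4, S5, S6, S7) are each worse than S1 on at least one objective.

S2, S3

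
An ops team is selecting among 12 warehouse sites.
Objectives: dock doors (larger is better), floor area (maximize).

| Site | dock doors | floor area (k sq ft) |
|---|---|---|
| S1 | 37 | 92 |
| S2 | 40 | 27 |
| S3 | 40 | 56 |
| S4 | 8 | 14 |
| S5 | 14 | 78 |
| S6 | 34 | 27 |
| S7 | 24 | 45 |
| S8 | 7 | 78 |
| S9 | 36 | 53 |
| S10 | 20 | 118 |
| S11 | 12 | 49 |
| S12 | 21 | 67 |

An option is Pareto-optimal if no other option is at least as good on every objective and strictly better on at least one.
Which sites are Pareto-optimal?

S1, S3, S10

S1: not dominated.
S2: dominated by S3 (dock doors 40≥40, floor area 56≥27).
S3: not dominated.
S4: dominated by S1 (dock doors 37≥8, floor area 92≥14).
S5: dominated by S1 (dock doors 37≥14, floor area 92≥78).
S6: dominated by S1 (dock doors 37≥34, floor area 92≥27).
S7: dominated by S1 (dock doors 37≥24, floor area 92≥45).
S8: dominated by S1 (dock doors 37≥7, floor area 92≥78).
S9: dominated by S1 (dock doors 37≥36, floor area 92≥53).
S10: not dominated (best floor area).
S11: dominated by S1 (dock doors 37≥12, floor area 92≥49).
S12: dominated by S1 (dock doors 37≥21, floor area 92≥67).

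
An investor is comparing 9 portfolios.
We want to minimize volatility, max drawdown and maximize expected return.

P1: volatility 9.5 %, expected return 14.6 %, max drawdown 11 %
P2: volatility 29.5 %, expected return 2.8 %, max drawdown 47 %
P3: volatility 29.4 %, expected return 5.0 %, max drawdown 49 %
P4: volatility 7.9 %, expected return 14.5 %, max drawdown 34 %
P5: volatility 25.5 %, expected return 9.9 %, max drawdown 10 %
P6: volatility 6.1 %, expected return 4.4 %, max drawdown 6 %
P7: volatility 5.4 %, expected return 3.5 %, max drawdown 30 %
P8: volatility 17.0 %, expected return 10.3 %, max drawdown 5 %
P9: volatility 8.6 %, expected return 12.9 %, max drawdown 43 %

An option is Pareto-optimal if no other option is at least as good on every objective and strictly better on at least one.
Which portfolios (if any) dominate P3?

P1: volatility 9.5≤29.4, expected return 14.6≥5.0, max drawdown 11≤49 — dominates P3.
P4: volatility 7.9≤29.4, expected return 14.5≥5.0, max drawdown 34≤49 — dominates P3.
P5: volatility 25.5≤29.4, expected return 9.9≥5.0, max drawdown 10≤49 — dominates P3.
P8: volatility 17.0≤29.4, expected return 10.3≥5.0, max drawdown 5≤49 — dominates P3.
P9: volatility 8.6≤29.4, expected return 12.9≥5.0, max drawdown 43≤49 — dominates P3.
Others (P2, P6, P7) are each worse than P3 on at least one objective.

P1, P4, P5, P8, P9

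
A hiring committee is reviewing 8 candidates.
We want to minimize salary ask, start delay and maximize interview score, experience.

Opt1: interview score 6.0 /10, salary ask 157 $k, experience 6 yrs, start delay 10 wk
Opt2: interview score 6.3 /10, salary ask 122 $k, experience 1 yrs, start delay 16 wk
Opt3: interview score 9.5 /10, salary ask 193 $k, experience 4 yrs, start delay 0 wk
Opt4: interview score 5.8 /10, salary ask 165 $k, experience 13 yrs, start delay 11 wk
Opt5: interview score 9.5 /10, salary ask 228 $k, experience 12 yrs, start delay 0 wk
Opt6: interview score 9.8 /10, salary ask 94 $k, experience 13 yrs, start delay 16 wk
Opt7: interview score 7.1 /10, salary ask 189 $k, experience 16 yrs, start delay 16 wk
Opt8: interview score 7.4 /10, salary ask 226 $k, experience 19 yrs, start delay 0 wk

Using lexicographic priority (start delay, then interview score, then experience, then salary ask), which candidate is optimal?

First minimize start delay: best is 0, kept {Opt3, Opt5, Opt8}.
Then maximize interview score: best is 9.5, kept {Opt3, Opt5}.
Then maximize experience: best is 12, kept {Opt5}.

Opt5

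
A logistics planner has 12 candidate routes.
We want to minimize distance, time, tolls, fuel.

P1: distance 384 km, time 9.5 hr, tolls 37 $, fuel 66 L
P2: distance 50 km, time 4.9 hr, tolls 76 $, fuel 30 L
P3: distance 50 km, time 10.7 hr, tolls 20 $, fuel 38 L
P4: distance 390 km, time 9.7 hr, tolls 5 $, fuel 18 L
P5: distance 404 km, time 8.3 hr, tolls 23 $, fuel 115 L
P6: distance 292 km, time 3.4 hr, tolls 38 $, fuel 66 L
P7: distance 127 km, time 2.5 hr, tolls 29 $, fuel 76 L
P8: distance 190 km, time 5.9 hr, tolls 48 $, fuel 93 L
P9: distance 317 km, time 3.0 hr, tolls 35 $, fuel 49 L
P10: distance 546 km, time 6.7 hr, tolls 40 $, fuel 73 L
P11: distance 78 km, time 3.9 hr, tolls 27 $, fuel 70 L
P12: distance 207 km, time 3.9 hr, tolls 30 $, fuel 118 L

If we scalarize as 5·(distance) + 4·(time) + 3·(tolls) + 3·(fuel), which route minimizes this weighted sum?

P3

P1: 5·384 + 4·9.5 + 3·37 + 3·66 = 2267.0
P2: 5·50 + 4·4.9 + 3·76 + 3·30 = 587.6
P3: 5·50 + 4·10.7 + 3·20 + 3·38 = 466.8
P4: 5·390 + 4·9.7 + 3·5 + 3·18 = 2057.8
P5: 5·404 + 4·8.3 + 3·23 + 3·115 = 2467.2
P6: 5·292 + 4·3.4 + 3·38 + 3·66 = 1785.6
P7: 5·127 + 4·2.5 + 3·29 + 3·76 = 960.0
P8: 5·190 + 4·5.9 + 3·48 + 3·93 = 1396.6
P9: 5·317 + 4·3.0 + 3·35 + 3·49 = 1849.0
P10: 5·546 + 4·6.7 + 3·40 + 3·73 = 3095.8
P11: 5·78 + 4·3.9 + 3·27 + 3·70 = 696.6
P12: 5·207 + 4·3.9 + 3·30 + 3·118 = 1494.6
Lowest: P3 at 466.8.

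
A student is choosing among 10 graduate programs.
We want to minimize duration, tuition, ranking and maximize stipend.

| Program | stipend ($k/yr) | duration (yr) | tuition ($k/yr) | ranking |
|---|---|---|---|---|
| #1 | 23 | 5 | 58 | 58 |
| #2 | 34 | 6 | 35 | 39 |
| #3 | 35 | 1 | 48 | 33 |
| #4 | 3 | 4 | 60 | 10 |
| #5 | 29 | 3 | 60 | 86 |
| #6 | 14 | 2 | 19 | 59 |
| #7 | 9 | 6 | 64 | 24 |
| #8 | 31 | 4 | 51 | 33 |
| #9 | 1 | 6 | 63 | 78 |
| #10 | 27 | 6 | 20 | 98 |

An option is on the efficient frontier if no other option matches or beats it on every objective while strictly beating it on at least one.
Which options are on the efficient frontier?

#2, #3, #4, #6, #7, #10

#1: dominated by #3 (stipend 35≥23, duration 1≤5, tuition 48≤58, ranking 33≤58).
#2: not dominated.
#3: not dominated (best stipend).
#4: not dominated (best ranking).
#5: dominated by #3 (stipend 35≥29, duration 1≤3, tuition 48≤60, ranking 33≤86).
#6: not dominated (best tuition).
#7: not dominated.
#8: dominated by #3 (stipend 35≥31, duration 1≤4, tuition 48≤51, ranking 33≤33).
#9: dominated by #1 (stipend 23≥1, duration 5≤6, tuition 58≤63, ranking 58≤78).
#10: not dominated.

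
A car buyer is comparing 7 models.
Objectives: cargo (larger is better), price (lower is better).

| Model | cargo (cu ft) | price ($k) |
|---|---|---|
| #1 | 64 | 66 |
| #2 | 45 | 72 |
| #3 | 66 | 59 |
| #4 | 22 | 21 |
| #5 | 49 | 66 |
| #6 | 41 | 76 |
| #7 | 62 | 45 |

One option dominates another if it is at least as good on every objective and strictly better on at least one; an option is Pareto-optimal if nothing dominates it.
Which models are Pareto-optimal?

#1: dominated by #3 (cargo 66≥64, price 59≤66).
#2: dominated by #1 (cargo 64≥45, price 66≤72).
#3: not dominated (best cargo).
#4: not dominated (best price).
#5: dominated by #1 (cargo 64≥49, price 66≤66).
#6: dominated by #1 (cargo 64≥41, price 66≤76).
#7: not dominated.

#3, #4, #7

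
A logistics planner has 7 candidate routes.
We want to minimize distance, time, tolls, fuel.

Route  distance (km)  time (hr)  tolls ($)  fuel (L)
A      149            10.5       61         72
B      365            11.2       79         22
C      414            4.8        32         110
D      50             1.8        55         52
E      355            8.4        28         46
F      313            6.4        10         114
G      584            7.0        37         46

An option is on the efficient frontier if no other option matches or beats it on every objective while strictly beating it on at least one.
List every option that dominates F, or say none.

A: worse on time (10.5 vs 6.4).
B: worse on distance (365 vs 313).
C: worse on distance (414 vs 313).
D: worse on tolls (55 vs 10).
E: worse on distance (355 vs 313).
G: worse on distance (584 vs 313).
No option dominates F.

none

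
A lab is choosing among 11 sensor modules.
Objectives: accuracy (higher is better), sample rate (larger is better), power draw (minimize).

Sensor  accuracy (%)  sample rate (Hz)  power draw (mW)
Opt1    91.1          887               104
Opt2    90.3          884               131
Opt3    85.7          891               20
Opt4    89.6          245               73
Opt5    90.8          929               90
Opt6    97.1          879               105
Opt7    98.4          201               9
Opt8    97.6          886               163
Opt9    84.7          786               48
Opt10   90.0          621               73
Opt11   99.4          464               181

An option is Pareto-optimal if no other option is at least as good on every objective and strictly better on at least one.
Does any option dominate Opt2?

Yes

Opt1 vs Opt2: accuracy 91.1≥90.3, sample rate 887≥884, power draw 104≤131 — Opt1 is at least as good on every objective and strictly better on at least one, so Opt1 dominates Opt2.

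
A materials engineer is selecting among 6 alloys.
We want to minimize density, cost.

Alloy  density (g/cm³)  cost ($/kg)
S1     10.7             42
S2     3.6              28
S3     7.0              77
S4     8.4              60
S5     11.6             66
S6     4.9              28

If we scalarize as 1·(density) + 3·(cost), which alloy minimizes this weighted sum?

S2

S1: 1·10.7 + 3·42 = 136.7
S2: 1·3.6 + 3·28 = 87.6
S3: 1·7.0 + 3·77 = 238.0
S4: 1·8.4 + 3·60 = 188.4
S5: 1·11.6 + 3·66 = 209.6
S6: 1·4.9 + 3·28 = 88.9
Lowest: S2 at 87.6.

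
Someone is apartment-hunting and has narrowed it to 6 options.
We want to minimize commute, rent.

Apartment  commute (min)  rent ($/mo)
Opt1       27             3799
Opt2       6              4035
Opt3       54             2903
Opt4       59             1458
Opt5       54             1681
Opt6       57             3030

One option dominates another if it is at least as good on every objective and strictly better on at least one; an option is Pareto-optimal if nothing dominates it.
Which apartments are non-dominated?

Opt1: not dominated.
Opt2: not dominated (best commute).
Opt3: dominated by Opt5 (commute 54≤54, rent 1681≤2903).
Opt4: not dominated (best rent).
Opt5: not dominated.
Opt6: dominated by Opt3 (commute 54≤57, rent 2903≤3030).

Opt1, Opt2, Opt4, Opt5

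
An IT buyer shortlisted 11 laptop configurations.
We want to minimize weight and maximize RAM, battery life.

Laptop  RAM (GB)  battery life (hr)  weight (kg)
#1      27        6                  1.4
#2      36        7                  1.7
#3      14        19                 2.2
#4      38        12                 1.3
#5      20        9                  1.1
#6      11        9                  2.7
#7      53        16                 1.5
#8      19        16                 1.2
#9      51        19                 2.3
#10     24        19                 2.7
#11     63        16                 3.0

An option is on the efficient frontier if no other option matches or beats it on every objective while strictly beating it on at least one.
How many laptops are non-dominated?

7

#1: dominated by #4 (RAM 38≥27, battery life 12≥6, weight 1.3≤1.4).
#2: dominated by #4 (RAM 38≥36, battery life 12≥7, weight 1.3≤1.7).
#3: not dominated.
#4: not dominated.
#5: not dominated (best weight).
#6: dominated by #3 (RAM 14≥11, battery life 19≥9, weight 2.2≤2.7).
#7: not dominated.
#8: not dominated.
#9: not dominated.
#10: dominated by #9 (RAM 51≥24, battery life 19≥19, weight 2.3≤2.7).
#11: not dominated (best RAM).
Pareto-optimal: #3, #4, #5, #7, #8, #9, #11 → 7.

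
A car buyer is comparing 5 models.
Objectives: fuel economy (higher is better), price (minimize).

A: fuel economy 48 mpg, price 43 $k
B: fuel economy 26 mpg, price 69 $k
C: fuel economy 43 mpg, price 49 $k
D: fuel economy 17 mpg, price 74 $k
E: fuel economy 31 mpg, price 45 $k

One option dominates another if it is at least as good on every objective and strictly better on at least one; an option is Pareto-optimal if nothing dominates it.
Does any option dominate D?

Yes

A vs D: fuel economy 48≥17, price 43≤74 — A is at least as good on every objective and strictly better on at least one, so A dominates D.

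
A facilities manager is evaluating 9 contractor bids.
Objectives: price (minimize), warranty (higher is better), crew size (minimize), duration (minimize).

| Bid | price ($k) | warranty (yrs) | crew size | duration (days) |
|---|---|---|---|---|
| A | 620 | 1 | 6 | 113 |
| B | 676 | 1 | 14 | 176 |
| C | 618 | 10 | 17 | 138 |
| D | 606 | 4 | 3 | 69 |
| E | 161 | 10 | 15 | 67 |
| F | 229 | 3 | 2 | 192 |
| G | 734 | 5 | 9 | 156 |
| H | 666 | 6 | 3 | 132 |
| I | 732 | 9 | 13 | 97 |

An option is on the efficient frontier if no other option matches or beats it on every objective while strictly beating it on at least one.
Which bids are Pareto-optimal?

D, E, F, H, I

A: dominated by D (price 606≤620, warranty 4≥1, crew size 3≤6, duration 69≤113).
B: dominated by A (price 620≤676, warranty 1≥1, crew size 6≤14, duration 113≤176).
C: dominated by E (price 161≤618, warranty 10≥10, crew size 15≤17, duration 67≤138).
D: not dominated.
E: not dominated (best price).
F: not dominated (best crew size).
G: dominated by H (price 666≤734, warranty 6≥5, crew size 3≤9, duration 132≤156).
H: not dominated.
I: not dominated.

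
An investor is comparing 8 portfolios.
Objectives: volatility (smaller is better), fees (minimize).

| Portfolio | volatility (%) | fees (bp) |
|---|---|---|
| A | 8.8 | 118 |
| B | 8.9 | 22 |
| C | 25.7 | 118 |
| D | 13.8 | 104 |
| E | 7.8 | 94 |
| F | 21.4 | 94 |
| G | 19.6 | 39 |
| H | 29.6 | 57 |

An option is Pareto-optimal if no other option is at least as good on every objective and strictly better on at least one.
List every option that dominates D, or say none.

B: volatility 8.9≤13.8, fees 22≤104 — dominates D.
E: volatility 7.8≤13.8, fees 94≤104 — dominates D.
Others (A, C, F, G, H) are each worse than D on at least one objective.

B, E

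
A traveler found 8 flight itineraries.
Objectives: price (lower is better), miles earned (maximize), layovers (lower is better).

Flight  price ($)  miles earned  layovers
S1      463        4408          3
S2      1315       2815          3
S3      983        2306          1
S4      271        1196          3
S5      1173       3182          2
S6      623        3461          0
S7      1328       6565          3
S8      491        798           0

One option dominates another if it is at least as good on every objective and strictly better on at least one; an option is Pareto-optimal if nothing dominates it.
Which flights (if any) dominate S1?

none

S2: worse on price (1315 vs 463).
S3: worse on price (983 vs 463).
S4: worse on miles earned (1196 vs 4408).
S5: worse on price (1173 vs 463).
S6: worse on price (623 vs 463).
S7: worse on price (1328 vs 463).
S8: worse on price (491 vs 463).
No option dominates S1.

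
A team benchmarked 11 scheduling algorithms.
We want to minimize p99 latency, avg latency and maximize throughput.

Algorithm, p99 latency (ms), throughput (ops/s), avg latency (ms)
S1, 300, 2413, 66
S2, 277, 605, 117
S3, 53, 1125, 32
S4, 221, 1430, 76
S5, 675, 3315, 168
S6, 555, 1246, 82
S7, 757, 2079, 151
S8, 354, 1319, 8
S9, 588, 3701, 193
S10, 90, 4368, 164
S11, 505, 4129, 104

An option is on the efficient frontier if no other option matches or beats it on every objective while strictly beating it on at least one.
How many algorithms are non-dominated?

S1: not dominated.
S2: dominated by S3 (p99 latency 53≤277, throughput 1125≥605, avg latency 32≤117).
S3: not dominated (best p99 latency).
S4: not dominated.
S5: dominated by S10 (p99 latency 90≤675, throughput 4368≥3315, avg latency 164≤168).
S6: dominated by S1 (p99 latency 300≤555, throughput 2413≥1246, avg latency 66≤82).
S7: dominated by S1 (p99 latency 300≤757, throughput 2413≥2079, avg latency 66≤151).
S8: not dominated (best avg latency).
S9: dominated by S10 (p99 latency 90≤588, throughput 4368≥3701, avg latency 164≤193).
S10: not dominated (best throughput).
S11: not dominated.
Pareto-optimal: S1, S3, S4, S8, S10, S11 → 6.

6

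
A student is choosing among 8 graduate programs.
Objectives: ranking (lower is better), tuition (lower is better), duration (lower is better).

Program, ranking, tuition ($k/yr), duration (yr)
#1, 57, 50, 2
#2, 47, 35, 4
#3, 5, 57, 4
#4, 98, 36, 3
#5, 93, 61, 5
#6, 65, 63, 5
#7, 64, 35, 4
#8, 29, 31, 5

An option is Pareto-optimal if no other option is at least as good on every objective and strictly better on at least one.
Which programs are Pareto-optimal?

#1, #2, #3, #4, #8

#1: not dominated (best duration).
#2: not dominated.
#3: not dominated (best ranking).
#4: not dominated.
#5: dominated by #1 (ranking 57≤93, tuition 50≤61, duration 2≤5).
#6: dominated by #1 (ranking 57≤65, tuition 50≤63, duration 2≤5).
#7: dominated by #2 (ranking 47≤64, tuition 35≤35, duration 4≤4).
#8: not dominated (best tuition).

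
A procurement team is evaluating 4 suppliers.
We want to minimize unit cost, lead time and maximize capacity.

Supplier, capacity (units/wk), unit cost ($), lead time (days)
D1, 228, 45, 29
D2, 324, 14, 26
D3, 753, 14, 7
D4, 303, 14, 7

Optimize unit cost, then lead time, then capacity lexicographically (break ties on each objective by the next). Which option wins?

D3

First minimize unit cost: best is 14, kept {D2, D3, D4}.
Then minimize lead time: best is 7, kept {D3, D4}.
Then maximize capacity: best is 753, kept {D3}.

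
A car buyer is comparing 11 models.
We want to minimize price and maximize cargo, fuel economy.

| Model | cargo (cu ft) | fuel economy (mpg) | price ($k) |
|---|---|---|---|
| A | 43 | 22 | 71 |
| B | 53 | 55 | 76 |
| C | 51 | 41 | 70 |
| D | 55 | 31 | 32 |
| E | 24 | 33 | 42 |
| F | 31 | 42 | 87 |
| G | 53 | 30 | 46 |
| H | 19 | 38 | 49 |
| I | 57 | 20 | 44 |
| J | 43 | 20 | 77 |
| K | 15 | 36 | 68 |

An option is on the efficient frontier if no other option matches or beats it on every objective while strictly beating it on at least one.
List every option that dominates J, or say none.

A: cargo 43≥43, fuel economy 22≥20, price 71≤77 — dominates J.
B: cargo 53≥43, fuel economy 55≥20, price 76≤77 — dominates J.
C: cargo 51≥43, fuel economy 41≥20, price 70≤77 — dominates J.
D: cargo 55≥43, fuel economy 31≥20, price 32≤77 — dominates J.
G: cargo 53≥43, fuel economy 30≥20, price 46≤77 — dominates J.
I: cargo 57≥43, fuel economy 20≥20, price 44≤77 — dominates J.
Others (E, F, H, K) are each worse than J on at least one objective.

A, B, C, D, G, I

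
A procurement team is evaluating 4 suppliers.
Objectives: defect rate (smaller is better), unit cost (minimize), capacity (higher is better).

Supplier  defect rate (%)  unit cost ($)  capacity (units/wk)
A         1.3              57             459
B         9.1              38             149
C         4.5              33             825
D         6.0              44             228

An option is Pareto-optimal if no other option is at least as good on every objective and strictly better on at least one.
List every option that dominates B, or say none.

C

C: defect rate 4.5≤9.1, unit cost 33≤38, capacity 825≥149 — dominates B.
Others (A, D) are each worse than B on at least one objective.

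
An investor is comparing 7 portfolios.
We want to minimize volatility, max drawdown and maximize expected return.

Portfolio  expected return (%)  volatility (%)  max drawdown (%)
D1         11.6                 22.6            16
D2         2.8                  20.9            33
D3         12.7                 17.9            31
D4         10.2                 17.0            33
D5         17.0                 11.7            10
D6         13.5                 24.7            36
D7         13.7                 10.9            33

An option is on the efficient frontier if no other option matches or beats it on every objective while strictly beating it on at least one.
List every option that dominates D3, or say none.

D5: expected return 17.0≥12.7, volatility 11.7≤17.9, max drawdown 10≤31 — dominates D3.
Others (D1, D2, D4, D6, D7) are each worse than D3 on at least one objective.

D5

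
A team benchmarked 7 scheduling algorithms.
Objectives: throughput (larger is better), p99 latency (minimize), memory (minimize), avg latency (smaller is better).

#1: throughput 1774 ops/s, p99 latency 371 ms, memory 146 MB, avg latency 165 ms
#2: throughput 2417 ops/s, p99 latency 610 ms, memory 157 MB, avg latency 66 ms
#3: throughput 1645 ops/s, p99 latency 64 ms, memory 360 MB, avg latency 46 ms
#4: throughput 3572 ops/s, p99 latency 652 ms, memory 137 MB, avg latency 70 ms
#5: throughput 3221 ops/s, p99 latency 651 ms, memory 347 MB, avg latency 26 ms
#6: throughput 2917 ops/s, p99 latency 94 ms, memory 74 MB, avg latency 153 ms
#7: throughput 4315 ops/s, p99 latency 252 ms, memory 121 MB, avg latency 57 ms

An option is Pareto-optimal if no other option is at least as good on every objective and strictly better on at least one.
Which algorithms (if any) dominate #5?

none

#1: worse on throughput (1774 vs 3221).
#2: worse on throughput (2417 vs 3221).
#3: worse on throughput (1645 vs 3221).
#4: worse on p99 latency (652 vs 651).
#6: worse on throughput (2917 vs 3221).
#7: worse on avg latency (57 vs 26).
No option dominates #5.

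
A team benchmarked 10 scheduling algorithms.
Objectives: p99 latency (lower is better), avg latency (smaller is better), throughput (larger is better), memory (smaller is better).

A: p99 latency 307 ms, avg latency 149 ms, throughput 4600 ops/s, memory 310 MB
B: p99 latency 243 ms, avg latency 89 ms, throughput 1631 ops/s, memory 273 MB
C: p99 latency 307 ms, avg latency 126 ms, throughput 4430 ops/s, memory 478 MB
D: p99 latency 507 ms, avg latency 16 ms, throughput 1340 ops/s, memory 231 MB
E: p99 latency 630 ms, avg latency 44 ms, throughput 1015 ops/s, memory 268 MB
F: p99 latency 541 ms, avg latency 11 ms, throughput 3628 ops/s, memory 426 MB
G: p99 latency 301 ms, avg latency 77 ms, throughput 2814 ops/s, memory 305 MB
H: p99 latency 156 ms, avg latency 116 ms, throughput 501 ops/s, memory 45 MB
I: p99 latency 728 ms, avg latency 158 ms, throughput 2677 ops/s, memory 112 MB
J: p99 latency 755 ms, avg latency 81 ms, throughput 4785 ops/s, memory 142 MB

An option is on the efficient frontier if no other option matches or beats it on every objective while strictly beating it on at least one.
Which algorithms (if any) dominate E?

D: p99 latency 507≤630, avg latency 16≤44, throughput 1340≥1015, memory 231≤268 — dominates E.
Others (A, B, C, F, G, H, I, J) are each worse than E on at least one objective.

D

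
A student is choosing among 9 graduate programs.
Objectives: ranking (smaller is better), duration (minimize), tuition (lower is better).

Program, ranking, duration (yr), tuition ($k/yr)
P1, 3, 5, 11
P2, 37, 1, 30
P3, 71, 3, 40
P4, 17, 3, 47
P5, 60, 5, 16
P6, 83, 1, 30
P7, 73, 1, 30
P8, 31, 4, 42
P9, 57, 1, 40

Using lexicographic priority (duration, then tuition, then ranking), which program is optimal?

P2

First minimize duration: best is 1, kept {P2, P6, P7, P9}.
Then minimize tuition: best is 30, kept {P2, P6, P7}.
Then minimize ranking: best is 37, kept {P2}.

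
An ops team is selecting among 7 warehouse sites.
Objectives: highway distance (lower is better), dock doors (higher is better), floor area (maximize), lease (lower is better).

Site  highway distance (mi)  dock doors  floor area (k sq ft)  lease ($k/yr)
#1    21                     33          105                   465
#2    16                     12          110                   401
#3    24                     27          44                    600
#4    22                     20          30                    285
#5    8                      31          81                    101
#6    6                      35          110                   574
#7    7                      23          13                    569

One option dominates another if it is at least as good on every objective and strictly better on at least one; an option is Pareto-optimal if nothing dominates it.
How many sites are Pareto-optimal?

5

#1: not dominated.
#2: not dominated.
#3: dominated by #1 (highway distance 21≤24, dock doors 33≥27, floor area 105≥44, lease 465≤600).
#4: dominated by #5 (highway distance 8≤22, dock doors 31≥20, floor area 81≥30, lease 101≤285).
#5: not dominated (best lease).
#6: not dominated (best highway distance).
#7: not dominated.
Pareto-optimal: #1, #2, #5, #6, #7 → 5.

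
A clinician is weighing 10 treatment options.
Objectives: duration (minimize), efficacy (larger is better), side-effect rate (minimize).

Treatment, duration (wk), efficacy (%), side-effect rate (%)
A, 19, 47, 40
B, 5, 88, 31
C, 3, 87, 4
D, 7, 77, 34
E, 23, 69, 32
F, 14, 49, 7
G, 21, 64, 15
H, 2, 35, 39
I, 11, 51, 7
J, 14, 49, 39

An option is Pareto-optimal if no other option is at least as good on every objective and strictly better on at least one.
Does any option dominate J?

Yes

B vs J: duration 5≤14, efficacy 88≥49, side-effect rate 31≤39 — B is at least as good on every objective and strictly better on at least one, so B dominates J.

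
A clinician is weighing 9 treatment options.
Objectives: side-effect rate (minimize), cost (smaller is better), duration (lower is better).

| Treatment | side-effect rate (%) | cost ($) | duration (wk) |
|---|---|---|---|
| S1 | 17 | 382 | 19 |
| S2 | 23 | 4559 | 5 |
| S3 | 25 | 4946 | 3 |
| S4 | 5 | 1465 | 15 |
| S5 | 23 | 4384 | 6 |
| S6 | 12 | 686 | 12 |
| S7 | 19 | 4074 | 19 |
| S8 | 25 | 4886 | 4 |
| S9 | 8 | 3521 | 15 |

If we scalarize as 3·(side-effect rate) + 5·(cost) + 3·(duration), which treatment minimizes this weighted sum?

S1: 3·17 + 5·382 + 3·19 = 2018
S2: 3·23 + 5·4559 + 3·5 = 22879
S3: 3·25 + 5·4946 + 3·3 = 24814
S4: 3·5 + 5·1465 + 3·15 = 7385
S5: 3·23 + 5·4384 + 3·6 = 22007
S6: 3·12 + 5·686 + 3·12 = 3502
S7: 3·19 + 5·4074 + 3·19 = 20484
S8: 3·25 + 5·4886 + 3·4 = 24517
S9: 3·8 + 5·3521 + 3·15 = 17674
Lowest: S1 at 2018.

S1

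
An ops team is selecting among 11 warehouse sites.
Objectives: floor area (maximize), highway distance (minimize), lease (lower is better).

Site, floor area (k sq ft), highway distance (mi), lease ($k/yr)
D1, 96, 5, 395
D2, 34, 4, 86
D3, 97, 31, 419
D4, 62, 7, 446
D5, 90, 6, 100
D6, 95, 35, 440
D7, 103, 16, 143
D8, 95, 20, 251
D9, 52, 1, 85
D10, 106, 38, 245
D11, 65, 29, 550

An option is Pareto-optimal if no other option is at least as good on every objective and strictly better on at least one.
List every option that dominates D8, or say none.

D7

D7: floor area 103≥95, highway distance 16≤20, lease 143≤251 — dominates D8.
Others (D1, D2, D3, D4, D5, D6, D9, D10, D11) are each worse than D8 on at least one objective.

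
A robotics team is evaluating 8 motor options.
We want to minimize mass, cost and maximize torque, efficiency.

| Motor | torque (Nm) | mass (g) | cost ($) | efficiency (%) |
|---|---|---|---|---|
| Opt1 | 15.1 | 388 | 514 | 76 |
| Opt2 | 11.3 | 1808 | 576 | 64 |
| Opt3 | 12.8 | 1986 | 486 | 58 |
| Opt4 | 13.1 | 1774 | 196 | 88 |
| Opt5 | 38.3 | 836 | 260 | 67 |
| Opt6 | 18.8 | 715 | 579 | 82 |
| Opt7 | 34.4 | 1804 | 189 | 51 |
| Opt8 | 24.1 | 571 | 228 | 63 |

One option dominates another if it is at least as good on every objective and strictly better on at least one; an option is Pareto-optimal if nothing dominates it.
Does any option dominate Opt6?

No

Opt1: worse on torque (15.1 vs 18.8).
Opt2: worse on torque (11.3 vs 18.8).
Opt3: worse on torque (12.8 vs 18.8).
Opt4: worse on torque (13.1 vs 18.8).
Opt5: worse on mass (836 vs 715).
Opt7: worse on mass (1804 vs 715).
Opt8: worse on efficiency (63 vs 82).
No option is at least as good as Opt6 on every objective and strictly better on one.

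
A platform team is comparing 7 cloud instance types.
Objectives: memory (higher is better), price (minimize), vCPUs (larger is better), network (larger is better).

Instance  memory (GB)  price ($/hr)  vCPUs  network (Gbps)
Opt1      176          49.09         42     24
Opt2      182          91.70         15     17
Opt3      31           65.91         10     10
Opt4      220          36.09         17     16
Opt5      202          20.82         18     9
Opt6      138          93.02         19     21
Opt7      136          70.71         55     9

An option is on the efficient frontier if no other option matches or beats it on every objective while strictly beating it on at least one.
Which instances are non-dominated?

Opt1: not dominated (best network).
Opt2: not dominated.
Opt3: dominated by Opt1 (memory 176≥31, price 49.09≤65.91, vCPUs 42≥10, network 24≥10).
Opt4: not dominated (best memory).
Opt5: not dominated (best price).
Opt6: dominated by Opt1 (memory 176≥138, price 49.09≤93.02, vCPUs 42≥19, network 24≥21).
Opt7: not dominated (best vCPUs).

Opt1, Opt2, Opt4, Opt5, Opt7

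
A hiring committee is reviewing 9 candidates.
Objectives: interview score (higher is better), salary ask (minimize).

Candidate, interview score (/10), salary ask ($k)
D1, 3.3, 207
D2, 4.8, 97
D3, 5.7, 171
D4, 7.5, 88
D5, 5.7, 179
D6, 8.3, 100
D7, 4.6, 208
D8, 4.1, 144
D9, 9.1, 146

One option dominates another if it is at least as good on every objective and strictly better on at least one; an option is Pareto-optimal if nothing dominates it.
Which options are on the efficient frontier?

D4, D6, D9

D1: dominated by D2 (interview score 4.8≥3.3, salary ask 97≤207).
D2: dominated by D4 (interview score 7.5≥4.8, salary ask 88≤97).
D3: dominated by D4 (interview score 7.5≥5.7, salary ask 88≤171).
D4: not dominated (best salary ask).
D5: dominated by D3 (interview score 5.7≥5.7, salary ask 171≤179).
D6: not dominated.
D7: dominated by D2 (interview score 4.8≥4.6, salary ask 97≤208).
D8: dominated by D2 (interview score 4.8≥4.1, salary ask 97≤144).
D9: not dominated (best interview score).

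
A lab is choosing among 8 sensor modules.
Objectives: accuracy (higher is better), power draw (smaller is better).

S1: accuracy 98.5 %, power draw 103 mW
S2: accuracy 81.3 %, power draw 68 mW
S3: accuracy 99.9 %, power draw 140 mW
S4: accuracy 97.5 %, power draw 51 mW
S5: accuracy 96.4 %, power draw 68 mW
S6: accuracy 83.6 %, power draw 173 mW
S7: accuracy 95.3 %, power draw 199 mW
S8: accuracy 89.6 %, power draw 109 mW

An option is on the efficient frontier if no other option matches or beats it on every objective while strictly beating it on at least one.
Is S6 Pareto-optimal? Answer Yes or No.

S1 vs S6: accuracy 98.5≥83.6, power draw 103≤173 — S1 is at least as good on every objective and strictly better on at least one, so S1 dominates S6.

No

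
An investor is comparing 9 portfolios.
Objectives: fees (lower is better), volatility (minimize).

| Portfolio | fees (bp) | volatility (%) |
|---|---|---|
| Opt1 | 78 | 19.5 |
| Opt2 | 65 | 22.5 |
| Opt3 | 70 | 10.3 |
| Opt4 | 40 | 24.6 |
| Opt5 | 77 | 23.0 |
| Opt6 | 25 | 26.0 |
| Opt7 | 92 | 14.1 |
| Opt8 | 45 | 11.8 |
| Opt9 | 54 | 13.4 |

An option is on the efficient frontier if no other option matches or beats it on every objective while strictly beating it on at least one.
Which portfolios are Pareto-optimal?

Opt1: dominated by Opt3 (fees 70≤78, volatility 10.3≤19.5).
Opt2: dominated by Opt8 (fees 45≤65, volatility 11.8≤22.5).
Opt3: not dominated (best volatility).
Opt4: not dominated.
Opt5: dominated by Opt2 (fees 65≤77, volatility 22.5≤23.0).
Opt6: not dominated (best fees).
Opt7: dominated by Opt3 (fees 70≤92, volatility 10.3≤14.1).
Opt8: not dominated.
Opt9: dominated by Opt8 (fees 45≤54, volatility 11.8≤13.4).

Opt3, Opt4, Opt6, Opt8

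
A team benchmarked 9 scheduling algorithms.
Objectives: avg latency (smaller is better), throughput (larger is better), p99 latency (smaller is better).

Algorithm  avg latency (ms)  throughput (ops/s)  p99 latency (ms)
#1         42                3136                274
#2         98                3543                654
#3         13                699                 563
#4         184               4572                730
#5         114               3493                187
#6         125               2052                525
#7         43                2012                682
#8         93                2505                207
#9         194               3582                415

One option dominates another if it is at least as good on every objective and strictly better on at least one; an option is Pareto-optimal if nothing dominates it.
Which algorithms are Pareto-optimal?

#1, #2, #3, #4, #5, #8, #9

#1: not dominated.
#2: not dominated.
#3: not dominated (best avg latency).
#4: not dominated (best throughput).
#5: not dominated (best p99 latency).
#6: dominated by #1 (avg latency 42≤125, throughput 3136≥2052, p99 latency 274≤525).
#7: dominated by #1 (avg latency 42≤43, throughput 3136≥2012, p99 latency 274≤682).
#8: not dominated.
#9: not dominated.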